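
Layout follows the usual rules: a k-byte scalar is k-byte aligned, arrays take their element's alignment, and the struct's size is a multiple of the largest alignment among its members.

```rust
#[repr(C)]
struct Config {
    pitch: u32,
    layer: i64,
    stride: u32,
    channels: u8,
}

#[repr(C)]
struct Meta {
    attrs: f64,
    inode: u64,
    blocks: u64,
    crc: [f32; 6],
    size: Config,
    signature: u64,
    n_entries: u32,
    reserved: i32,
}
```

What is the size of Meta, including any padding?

Config: pitch at 0 (size 4, align 4) → ends 4; pad 4 to align 8 for layer; layer at 8 (size 8, align 8) → ends 16; stride at 16 (size 4, align 4) → ends 20; channels at 20 (size 1, align 1) → ends 21; tail pad 3 to reach multiple of 8; total 24 bytes, alignment 8
attrs at 0 (size 8, align 8) → ends 8
inode at 8 (size 8, align 8) → ends 16
blocks at 16 (size 8, align 8) → ends 24
crc at 24 (size 24, align 4) → ends 48
size at 48 (size 24, align 8) → ends 72
signature at 72 (size 8, align 8) → ends 80
n_entries at 80 (size 4, align 4) → ends 84
reserved at 84 (size 4, align 4) → ends 88
total 88 bytes, alignment 8

88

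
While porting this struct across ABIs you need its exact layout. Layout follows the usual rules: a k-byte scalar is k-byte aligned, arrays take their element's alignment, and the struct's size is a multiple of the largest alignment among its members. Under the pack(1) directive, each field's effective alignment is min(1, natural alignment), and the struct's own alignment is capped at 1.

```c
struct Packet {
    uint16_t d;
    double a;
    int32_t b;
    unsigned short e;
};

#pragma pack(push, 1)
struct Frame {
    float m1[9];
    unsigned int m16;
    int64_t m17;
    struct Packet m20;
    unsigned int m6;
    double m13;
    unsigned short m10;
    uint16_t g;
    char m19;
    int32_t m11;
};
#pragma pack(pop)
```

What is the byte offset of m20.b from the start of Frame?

64

Packet: @0: d [2B, align 2] → 2; +6 pad (align 8); @8: a [8B, align 8] → 16; @16: b [4B, align 4] → 20; @20: e [2B, align 2] → 22; +2 tail pad (align 8); size 24, align 8
@0: m1 [36B, align 1] → 36
@36: m16 [4B, align 1] → 40
@40: m17 [8B, align 1] → 48
@48: m20 [24B, align 1] → 72
within Packet: b at 16
48 + 16 = 64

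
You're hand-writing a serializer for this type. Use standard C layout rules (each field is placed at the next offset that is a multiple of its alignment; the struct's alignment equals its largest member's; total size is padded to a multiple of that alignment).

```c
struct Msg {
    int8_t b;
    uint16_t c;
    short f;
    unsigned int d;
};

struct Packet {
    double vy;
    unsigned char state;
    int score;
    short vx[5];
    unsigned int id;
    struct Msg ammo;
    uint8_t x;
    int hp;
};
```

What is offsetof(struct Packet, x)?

44

Msg: @0: b [1B, align 1] → 1; +1 pad (align 2); @2: c [2B, align 2] → 4; @4: f [2B, align 2] → 6; +2 pad (align 4); @8: d [4B, align 4] → 12; size 12, align 4
@0: vy [8B, align 8] → 8
@8: state [1B, align 1] → 9
+3 pad (align 4)
@12: score [4B, align 4] → 16
@16: vx [10B, align 2] → 26
+2 pad (align 4)
@28: id [4B, align 4] → 32
@32: ammo [12B, align 4] → 44
@44: x [1B, align 1] → 45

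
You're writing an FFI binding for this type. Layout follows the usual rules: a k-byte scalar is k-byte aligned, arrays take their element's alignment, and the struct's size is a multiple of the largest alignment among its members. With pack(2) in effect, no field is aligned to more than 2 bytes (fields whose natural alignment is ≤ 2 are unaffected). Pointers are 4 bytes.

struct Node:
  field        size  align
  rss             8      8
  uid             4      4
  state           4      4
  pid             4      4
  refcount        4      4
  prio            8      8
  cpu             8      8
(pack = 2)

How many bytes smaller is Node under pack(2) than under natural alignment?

natural layout:
  @0: rss [8B, align 8] → 8
  @8: uid [4B, align 4] → 12
  @12: state [4B, align 4] → 16
  @16: pid [4B, align 4] → 20
  @20: refcount [4B, align 4] → 24
  @24: prio [8B, align 8] → 32
  @32: cpu [8B, align 8] → 40
  size 40, align 8
packed(2) layout:
  @0: rss [8B, align 2] → 8
  @8: uid [4B, align 2] → 12
  @12: state [4B, align 2] → 16
  @16: pid [4B, align 2] → 20
  @20: refcount [4B, align 2] → 24
  @24: prio [8B, align 2] → 32
  @32: cpu [8B, align 2] → 40
  size 40, align 2
40 − 40 = 0

0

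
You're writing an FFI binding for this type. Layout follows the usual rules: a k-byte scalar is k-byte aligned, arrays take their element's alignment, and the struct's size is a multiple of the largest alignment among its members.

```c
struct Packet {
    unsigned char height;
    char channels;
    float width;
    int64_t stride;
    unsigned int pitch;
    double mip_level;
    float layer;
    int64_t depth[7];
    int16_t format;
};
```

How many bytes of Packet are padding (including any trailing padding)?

16

height at 0 (size 1, align 1) → ends 1
channels at 1 (size 1, align 1) → ends 2
pad 2 to align 4 for width
width at 4 (size 4, align 4) → ends 8
stride at 8 (size 8, align 8) → ends 16
pitch at 16 (size 4, align 4) → ends 20
pad 4 to align 8 for mip_level
mip_level at 24 (size 8, align 8) → ends 32
layer at 32 (size 4, align 4) → ends 36
pad 4 to align 8 for depth
depth at 40 (size 56, align 8) → ends 96
format at 96 (size 2, align 2) → ends 98
tail pad 6 to reach multiple of 8
total 104 bytes, alignment 8
data bytes 88, size 104 → padding 16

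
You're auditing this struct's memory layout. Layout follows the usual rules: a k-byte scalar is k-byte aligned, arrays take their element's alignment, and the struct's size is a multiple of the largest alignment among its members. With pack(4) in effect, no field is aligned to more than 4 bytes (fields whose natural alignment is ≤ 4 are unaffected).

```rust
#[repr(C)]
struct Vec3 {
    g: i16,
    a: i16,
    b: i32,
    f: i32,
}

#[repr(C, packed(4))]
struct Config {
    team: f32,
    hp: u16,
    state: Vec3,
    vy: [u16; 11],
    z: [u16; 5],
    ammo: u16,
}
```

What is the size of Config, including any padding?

Vec3: @0: g [2B, align 2] → 2; @2: a [2B, align 2] → 4; @4: b [4B, align 4] → 8; @8: f [4B, align 4] → 12; size 12, align 4
@0: team [4B, align 4] → 4
@4: hp [2B, align 2] → 6
+2 pad (align 4)
@8: state [12B, align 4] → 20
@20: vy [22B, align 2] → 42
@42: z [10B, align 2] → 52
@52: ammo [2B, align 2] → 54
+2 tail pad (align 4)
size 56, align 4

56 bytes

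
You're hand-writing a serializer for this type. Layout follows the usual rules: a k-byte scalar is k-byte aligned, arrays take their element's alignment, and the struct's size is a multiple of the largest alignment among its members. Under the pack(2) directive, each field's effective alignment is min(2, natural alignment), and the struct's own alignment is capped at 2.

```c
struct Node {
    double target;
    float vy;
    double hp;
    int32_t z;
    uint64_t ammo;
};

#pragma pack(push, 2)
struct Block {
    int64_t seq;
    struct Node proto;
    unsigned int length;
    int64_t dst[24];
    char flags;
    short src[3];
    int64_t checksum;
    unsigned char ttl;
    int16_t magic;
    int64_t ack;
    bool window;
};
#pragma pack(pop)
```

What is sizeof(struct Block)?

Node: 0..8  target  (8B, 8-aligned); 8..12  vy  (4B, 4-aligned); 12..16  -- padding (4B); 16..24  hp  (8B, 8-aligned); 24..28  z  (4B, 4-aligned); 28..32  -- padding (4B); 32..40  ammo  (8B, 8-aligned); sizeof = 40, alignof = 8
0..8  seq  (8B, 2-aligned)
8..48  proto  (40B, 2-aligned)
48..52  length  (4B, 2-aligned)
52..244  dst  (192B, 2-aligned)
244..245  flags  (1B, 1-aligned)
245..246  -- padding (1B)
246..252  src  (6B, 2-aligned)
252..260  checksum  (8B, 2-aligned)
260..261  ttl  (1B, 1-aligned)
261..262  -- padding (1B)
262..264  magic  (2B, 2-aligned)
264..272  ack  (8B, 2-aligned)
272..273  window  (1B, 1-aligned)
273..274  -- tail padding (1B)
sizeof = 274, alignof = 2

274 bytes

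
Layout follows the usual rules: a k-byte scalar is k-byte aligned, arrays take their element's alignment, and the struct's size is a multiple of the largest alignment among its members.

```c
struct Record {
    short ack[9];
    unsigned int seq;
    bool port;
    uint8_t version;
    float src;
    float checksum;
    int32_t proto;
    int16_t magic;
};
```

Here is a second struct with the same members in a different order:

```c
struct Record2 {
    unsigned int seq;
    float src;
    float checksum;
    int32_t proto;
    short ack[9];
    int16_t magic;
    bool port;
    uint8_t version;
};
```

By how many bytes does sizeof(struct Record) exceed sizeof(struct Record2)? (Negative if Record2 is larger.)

4

0..18  ack  (18B, 2-aligned)
18..20  -- padding (2B)
20..24  seq  (4B, 4-aligned)
24..25  port  (1B, 1-aligned)
25..26  version  (1B, 1-aligned)
26..28  -- padding (2B)
28..32  src  (4B, 4-aligned)
32..36  checksum  (4B, 4-aligned)
36..40  proto  (4B, 4-aligned)
40..42  magic  (2B, 2-aligned)
42..44  -- tail padding (2B)
sizeof = 44, alignof = 4
— Record2 —
0..4  seq  (4B, 4-aligned)
4..8  src  (4B, 4-aligned)
8..12  checksum  (4B, 4-aligned)
12..16  proto  (4B, 4-aligned)
16..34  ack  (18B, 2-aligned)
34..36  magic  (2B, 2-aligned)
36..37  port  (1B, 1-aligned)
37..38  version  (1B, 1-aligned)
38..40  -- tail padding (2B)
sizeof = 40, alignof = 4
44 − 40 = 4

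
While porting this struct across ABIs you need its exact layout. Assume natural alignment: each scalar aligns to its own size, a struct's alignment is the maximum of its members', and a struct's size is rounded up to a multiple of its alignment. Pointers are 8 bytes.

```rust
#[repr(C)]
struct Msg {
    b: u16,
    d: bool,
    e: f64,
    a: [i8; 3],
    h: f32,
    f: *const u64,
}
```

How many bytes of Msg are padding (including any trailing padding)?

0..2  b  (2B, 2-aligned)
2..3  d  (1B, 1-aligned)
3..8  -- padding (5B)
8..16  e  (8B, 8-aligned)
16..19  a  (3B, 1-aligned)
19..20  -- padding (1B)
20..24  h  (4B, 4-aligned)
24..32  f  (8B, 8-aligned)
sizeof = 32, alignof = 8
data bytes 26, size 32 → padding 6

6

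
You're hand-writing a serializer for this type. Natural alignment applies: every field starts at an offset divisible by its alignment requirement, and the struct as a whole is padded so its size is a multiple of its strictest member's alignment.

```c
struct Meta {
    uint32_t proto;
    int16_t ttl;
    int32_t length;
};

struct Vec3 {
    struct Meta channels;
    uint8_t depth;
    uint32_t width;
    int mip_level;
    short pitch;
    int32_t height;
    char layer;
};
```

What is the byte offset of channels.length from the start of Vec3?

Meta: 0..4  proto  (4B, 4-aligned); 4..6  ttl  (2B, 2-aligned); 6..8  -- padding (2B); 8..12  length  (4B, 4-aligned); sizeof = 12, alignof = 4
0..12  channels  (12B, 4-aligned)
within Meta: length at 8
0 + 8 = 8

8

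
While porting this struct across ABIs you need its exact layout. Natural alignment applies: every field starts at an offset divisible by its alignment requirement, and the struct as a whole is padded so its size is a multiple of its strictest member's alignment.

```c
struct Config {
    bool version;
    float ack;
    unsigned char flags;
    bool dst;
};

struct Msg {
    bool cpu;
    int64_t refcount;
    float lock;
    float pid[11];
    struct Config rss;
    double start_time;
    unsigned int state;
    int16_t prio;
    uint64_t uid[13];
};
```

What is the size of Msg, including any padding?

Config: 0..1  version  (1B, 1-aligned); 1..4  -- padding (3B); 4..8  ack  (4B, 4-aligned); 8..9  flags  (1B, 1-aligned); 9..10  dst  (1B, 1-aligned); 10..12  -- tail padding (2B); sizeof = 12, alignof = 4
0..1  cpu  (1B, 1-aligned)
1..8  -- padding (7B)
8..16  refcount  (8B, 8-aligned)
16..20  lock  (4B, 4-aligned)
20..64  pid  (44B, 4-aligned)
64..76  rss  (12B, 4-aligned)
76..80  -- padding (4B)
80..88  start_time  (8B, 8-aligned)
88..92  state  (4B, 4-aligned)
92..94  prio  (2B, 2-aligned)
94..96  -- padding (2B)
96..200  uid  (104B, 8-aligned)
sizeof = 200, alignof = 8

200 bytes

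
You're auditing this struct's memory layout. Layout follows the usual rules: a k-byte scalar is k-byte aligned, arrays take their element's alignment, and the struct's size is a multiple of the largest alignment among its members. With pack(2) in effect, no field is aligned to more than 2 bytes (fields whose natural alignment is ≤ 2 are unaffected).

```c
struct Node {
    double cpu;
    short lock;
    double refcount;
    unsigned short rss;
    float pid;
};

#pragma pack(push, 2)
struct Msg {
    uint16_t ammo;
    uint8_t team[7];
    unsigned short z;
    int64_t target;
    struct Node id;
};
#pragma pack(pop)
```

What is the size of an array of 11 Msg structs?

Node: cpu at 0 (size 8, align 8) → ends 8; lock at 8 (size 2, align 2) → ends 10; pad 6 to align 8 for refcount; refcount at 16 (size 8, align 8) → ends 24; rss at 24 (size 2, align 2) → ends 26; pad 2 to align 4 for pid; pid at 28 (size 4, align 4) → ends 32; total 32 bytes, alignment 8
ammo at 0 (size 2, align 2) → ends 2
team at 2 (size 7, align 1) → ends 9
pad 1 to align 2 for z
z at 10 (size 2, align 2) → ends 12
target at 12 (size 8, align 2) → ends 20
id at 20 (size 32, align 2) → ends 52
total 52 bytes, alignment 2
array of 11: 11 × 52 = 572

572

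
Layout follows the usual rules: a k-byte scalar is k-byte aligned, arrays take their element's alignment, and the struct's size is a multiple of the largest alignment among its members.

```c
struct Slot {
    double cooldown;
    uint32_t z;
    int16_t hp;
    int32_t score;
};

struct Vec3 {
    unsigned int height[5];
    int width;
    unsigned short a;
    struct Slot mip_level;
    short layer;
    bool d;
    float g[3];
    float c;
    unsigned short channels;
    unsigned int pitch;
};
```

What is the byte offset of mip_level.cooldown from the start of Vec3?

Slot: 0..8  cooldown  (8B, 8-aligned); 8..12  z  (4B, 4-aligned); 12..14  hp  (2B, 2-aligned); 14..16  -- padding (2B); 16..20  score  (4B, 4-aligned); 20..24  -- tail padding (4B); sizeof = 24, alignof = 8
0..20  height  (20B, 4-aligned)
20..24  width  (4B, 4-aligned)
24..26  a  (2B, 2-aligned)
26..32  -- padding (6B)
32..56  mip_level  (24B, 8-aligned)
within Slot: cooldown at 0
32 + 0 = 32

32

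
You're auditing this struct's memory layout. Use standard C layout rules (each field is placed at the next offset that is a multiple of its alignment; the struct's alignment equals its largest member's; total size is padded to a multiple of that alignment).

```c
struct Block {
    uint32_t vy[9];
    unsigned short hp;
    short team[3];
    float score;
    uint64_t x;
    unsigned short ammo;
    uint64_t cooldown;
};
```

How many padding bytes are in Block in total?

vy at 0 (size 36, align 4) → ends 36
hp at 36 (size 2, align 2) → ends 38
team at 38 (size 6, align 2) → ends 44
score at 44 (size 4, align 4) → ends 48
x at 48 (size 8, align 8) → ends 56
ammo at 56 (size 2, align 2) → ends 58
pad 6 to align 8 for cooldown
cooldown at 64 (size 8, align 8) → ends 72
total 72 bytes, alignment 8
data bytes 66, size 72 → padding 6

6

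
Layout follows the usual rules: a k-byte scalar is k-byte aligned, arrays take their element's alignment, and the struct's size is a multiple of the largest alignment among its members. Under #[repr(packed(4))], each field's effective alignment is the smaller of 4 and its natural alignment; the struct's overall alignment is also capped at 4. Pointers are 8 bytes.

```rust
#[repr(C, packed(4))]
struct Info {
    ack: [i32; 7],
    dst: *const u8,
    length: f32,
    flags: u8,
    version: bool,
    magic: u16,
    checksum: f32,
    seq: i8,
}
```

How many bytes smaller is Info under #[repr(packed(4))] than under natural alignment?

4

natural layout:
  0..28  ack  (28B, 4-aligned)
  28..32  -- padding (4B)
  32..40  dst  (8B, 8-aligned)
  40..44  length  (4B, 4-aligned)
  44..45  flags  (1B, 1-aligned)
  45..46  version  (1B, 1-aligned)
  46..48  magic  (2B, 2-aligned)
  48..52  checksum  (4B, 4-aligned)
  52..53  seq  (1B, 1-aligned)
  53..56  -- tail padding (3B)
  sizeof = 56, alignof = 8
packed(4) layout:
  0..28  ack  (28B, 4-aligned)
  28..36  dst  (8B, 4-aligned)
  36..40  length  (4B, 4-aligned)
  40..41  flags  (1B, 1-aligned)
  41..42  version  (1B, 1-aligned)
  42..44  magic  (2B, 2-aligned)
  44..48  checksum  (4B, 4-aligned)
  48..49  seq  (1B, 1-aligned)
  49..52  -- tail padding (3B)
  sizeof = 52, alignof = 4
56 − 52 = 4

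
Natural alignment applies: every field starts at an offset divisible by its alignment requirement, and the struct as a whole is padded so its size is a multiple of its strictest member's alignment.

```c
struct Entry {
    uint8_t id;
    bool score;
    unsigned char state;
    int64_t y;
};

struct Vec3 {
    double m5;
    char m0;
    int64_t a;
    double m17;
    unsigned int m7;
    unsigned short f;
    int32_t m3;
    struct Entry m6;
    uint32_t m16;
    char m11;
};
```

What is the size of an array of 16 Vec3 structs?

Entry: id at 0 (size 1, align 1) → ends 1; score at 1 (size 1, align 1) → ends 2; state at 2 (size 1, align 1) → ends 3; pad 5 to align 8 for y; y at 8 (size 8, align 8) → ends 16; total 16 bytes, alignment 8
m5 at 0 (size 8, align 8) → ends 8
m0 at 8 (size 1, align 1) → ends 9
pad 7 to align 8 for a
a at 16 (size 8, align 8) → ends 24
m17 at 24 (size 8, align 8) → ends 32
m7 at 32 (size 4, align 4) → ends 36
f at 36 (size 2, align 2) → ends 38
pad 2 to align 4 for m3
m3 at 40 (size 4, align 4) → ends 44
pad 4 to align 8 for m6
m6 at 48 (size 16, align 8) → ends 64
m16 at 64 (size 4, align 4) → ends 68
m11 at 68 (size 1, align 1) → ends 69
tail pad 3 to reach multiple of 8
total 72 bytes, alignment 8
array of 16: 16 × 72 = 1152

1152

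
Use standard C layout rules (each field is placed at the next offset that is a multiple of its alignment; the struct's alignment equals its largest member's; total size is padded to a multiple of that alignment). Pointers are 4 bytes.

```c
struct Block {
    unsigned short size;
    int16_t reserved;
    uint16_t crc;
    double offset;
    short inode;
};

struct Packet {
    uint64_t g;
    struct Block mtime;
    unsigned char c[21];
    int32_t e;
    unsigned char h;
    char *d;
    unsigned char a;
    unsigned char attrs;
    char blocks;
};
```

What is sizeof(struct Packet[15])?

1080

Block: 0..2  size  (2B, 2-aligned); 2..4  reserved  (2B, 2-aligned); 4..6  crc  (2B, 2-aligned); 6..8  -- padding (2B); 8..16  offset  (8B, 8-aligned); 16..18  inode  (2B, 2-aligned); 18..24  -- tail padding (6B); sizeof = 24, alignof = 8
0..8  g  (8B, 8-aligned)
8..32  mtime  (24B, 8-aligned)
32..53  c  (21B, 1-aligned)
53..56  -- padding (3B)
56..60  e  (4B, 4-aligned)
60..61  h  (1B, 1-aligned)
61..64  -- padding (3B)
64..68  d  (4B, 4-aligned)
68..69  a  (1B, 1-aligned)
69..70  attrs  (1B, 1-aligned)
70..71  blocks  (1B, 1-aligned)
71..72  -- tail padding (1B)
sizeof = 72, alignof = 8
array of 15: 15 × 72 = 1080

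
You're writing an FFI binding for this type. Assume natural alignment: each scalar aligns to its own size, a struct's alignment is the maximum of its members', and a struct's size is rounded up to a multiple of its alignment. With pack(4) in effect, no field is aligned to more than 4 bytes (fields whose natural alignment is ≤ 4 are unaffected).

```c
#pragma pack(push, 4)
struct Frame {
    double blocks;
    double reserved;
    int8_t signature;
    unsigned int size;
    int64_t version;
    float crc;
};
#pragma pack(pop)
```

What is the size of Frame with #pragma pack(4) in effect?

36

@0: blocks [8B, align 4] → 8
@8: reserved [8B, align 4] → 16
@16: signature [1B, align 1] → 17
+3 pad (align 4)
@20: size [4B, align 4] → 24
@24: version [8B, align 4] → 32
@32: crc [4B, align 4] → 36
size 36, align 4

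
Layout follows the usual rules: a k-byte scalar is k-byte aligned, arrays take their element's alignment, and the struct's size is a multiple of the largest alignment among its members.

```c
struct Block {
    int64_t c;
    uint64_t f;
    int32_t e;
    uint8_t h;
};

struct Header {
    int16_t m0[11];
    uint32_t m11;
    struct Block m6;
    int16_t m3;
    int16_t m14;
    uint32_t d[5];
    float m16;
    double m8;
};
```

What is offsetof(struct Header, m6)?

Block: 0..8  c  (8B, 8-aligned); 8..16  f  (8B, 8-aligned); 16..20  e  (4B, 4-aligned); 20..21  h  (1B, 1-aligned); 21..24  -- tail padding (3B); sizeof = 24, alignof = 8
0..22  m0  (22B, 2-aligned)
22..24  -- padding (2B)
24..28  m11  (4B, 4-aligned)
28..32  -- padding (4B)
32..56  m6  (24B, 8-aligned)

32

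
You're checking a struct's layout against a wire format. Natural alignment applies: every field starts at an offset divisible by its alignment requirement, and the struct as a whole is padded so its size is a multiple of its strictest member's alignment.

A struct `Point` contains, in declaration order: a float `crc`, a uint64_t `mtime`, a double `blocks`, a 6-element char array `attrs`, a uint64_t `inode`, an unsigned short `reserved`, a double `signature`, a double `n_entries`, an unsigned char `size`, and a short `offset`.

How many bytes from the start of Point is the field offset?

crc at 0 (size 4, align 4) → ends 4
pad 4 to align 8 for mtime
mtime at 8 (size 8, align 8) → ends 16
blocks at 16 (size 8, align 8) → ends 24
attrs at 24 (size 6, align 1) → ends 30
pad 2 to align 8 for inode
inode at 32 (size 8, align 8) → ends 40
reserved at 40 (size 2, align 2) → ends 42
pad 6 to align 8 for signature
signature at 48 (size 8, align 8) → ends 56
n_entries at 56 (size 8, align 8) → ends 64
size at 64 (size 1, align 1) → ends 65
pad 1 to align 2 for offset
offset at 66 (size 2, align 2) → ends 68

66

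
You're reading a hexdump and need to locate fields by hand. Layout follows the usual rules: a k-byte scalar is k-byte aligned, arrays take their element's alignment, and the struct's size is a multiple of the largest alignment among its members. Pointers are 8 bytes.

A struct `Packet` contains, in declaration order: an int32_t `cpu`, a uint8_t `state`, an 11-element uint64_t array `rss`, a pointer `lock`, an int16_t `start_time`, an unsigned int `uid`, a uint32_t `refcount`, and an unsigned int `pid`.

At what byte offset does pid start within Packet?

cpu at 0 (size 4, align 4) → ends 4
state at 4 (size 1, align 1) → ends 5
pad 3 to align 8 for rss
rss at 8 (size 88, align 8) → ends 96
lock at 96 (size 8, align 8) → ends 104
start_time at 104 (size 2, align 2) → ends 106
pad 2 to align 4 for uid
uid at 108 (size 4, align 4) → ends 112
refcount at 112 (size 4, align 4) → ends 116
pid at 116 (size 4, align 4) → ends 120

116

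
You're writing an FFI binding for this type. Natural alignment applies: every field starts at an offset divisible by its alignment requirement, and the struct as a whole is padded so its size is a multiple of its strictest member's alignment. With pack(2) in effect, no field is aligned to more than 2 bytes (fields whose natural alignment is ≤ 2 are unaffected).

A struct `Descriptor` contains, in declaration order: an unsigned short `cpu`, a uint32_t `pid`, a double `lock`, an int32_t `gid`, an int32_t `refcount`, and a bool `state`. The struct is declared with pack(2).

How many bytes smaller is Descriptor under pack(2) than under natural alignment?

natural layout:
  @0: cpu [2B, align 2] → 2
  +2 pad (align 4)
  @4: pid [4B, align 4] → 8
  @8: lock [8B, align 8] → 16
  @16: gid [4B, align 4] → 20
  @20: refcount [4B, align 4] → 24
  @24: state [1B, align 1] → 25
  +7 tail pad (align 8)
  size 32, align 8
packed(2) layout:
  @0: cpu [2B, align 2] → 2
  @2: pid [4B, align 2] → 6
  @6: lock [8B, align 2] → 14
  @14: gid [4B, align 2] → 18
  @18: refcount [4B, align 2] → 22
  @22: state [1B, align 1] → 23
  +1 tail pad (align 2)
  size 24, align 2
32 − 24 = 8

8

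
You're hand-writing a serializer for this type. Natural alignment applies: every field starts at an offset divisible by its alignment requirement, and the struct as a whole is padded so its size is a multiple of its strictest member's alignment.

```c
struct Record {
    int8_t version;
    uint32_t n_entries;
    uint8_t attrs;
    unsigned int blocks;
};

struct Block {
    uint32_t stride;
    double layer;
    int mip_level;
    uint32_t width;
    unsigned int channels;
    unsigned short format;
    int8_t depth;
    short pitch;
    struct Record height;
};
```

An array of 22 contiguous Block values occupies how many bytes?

1232

Record: version at 0 (size 1, align 1) → ends 1; pad 3 to align 4 for n_entries; n_entries at 4 (size 4, align 4) → ends 8; attrs at 8 (size 1, align 1) → ends 9; pad 3 to align 4 for blocks; blocks at 12 (size 4, align 4) → ends 16; total 16 bytes, alignment 4
stride at 0 (size 4, align 4) → ends 4
pad 4 to align 8 for layer
layer at 8 (size 8, align 8) → ends 16
mip_level at 16 (size 4, align 4) → ends 20
width at 20 (size 4, align 4) → ends 24
channels at 24 (size 4, align 4) → ends 28
format at 28 (size 2, align 2) → ends 30
depth at 30 (size 1, align 1) → ends 31
pad 1 to align 2 for pitch
pitch at 32 (size 2, align 2) → ends 34
pad 2 to align 4 for height
height at 36 (size 16, align 4) → ends 52
tail pad 4 to reach multiple of 8
total 56 bytes, alignment 8
array of 22: 22 × 56 = 1232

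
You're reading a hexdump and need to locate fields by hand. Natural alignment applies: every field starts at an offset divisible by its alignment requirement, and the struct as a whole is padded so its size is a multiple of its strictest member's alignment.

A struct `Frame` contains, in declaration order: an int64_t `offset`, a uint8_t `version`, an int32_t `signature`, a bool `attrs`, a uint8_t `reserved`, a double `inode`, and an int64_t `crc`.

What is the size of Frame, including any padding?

40 bytes

@0: offset [8B, align 8] → 8
@8: version [1B, align 1] → 9
+3 pad (align 4)
@12: signature [4B, align 4] → 16
@16: attrs [1B, align 1] → 17
@17: reserved [1B, align 1] → 18
+6 pad (align 8)
@24: inode [8B, align 8] → 32
@32: crc [8B, align 8] → 40
size 40, align 8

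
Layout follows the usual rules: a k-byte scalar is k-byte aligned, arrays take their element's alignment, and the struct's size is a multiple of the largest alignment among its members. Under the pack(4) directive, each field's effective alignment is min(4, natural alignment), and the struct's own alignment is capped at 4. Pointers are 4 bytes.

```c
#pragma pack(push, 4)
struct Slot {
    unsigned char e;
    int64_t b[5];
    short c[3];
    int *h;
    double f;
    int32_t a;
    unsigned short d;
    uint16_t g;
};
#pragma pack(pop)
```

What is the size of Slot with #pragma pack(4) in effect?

@0: e [1B, align 1] → 1
+3 pad (align 4)
@4: b [40B, align 4] → 44
@44: c [6B, align 2] → 50
+2 pad (align 4)
@52: h [4B, align 4] → 56
@56: f [8B, align 4] → 64
@64: a [4B, align 4] → 68
@68: d [2B, align 2] → 70
@70: g [2B, align 2] → 72
size 72, align 4

72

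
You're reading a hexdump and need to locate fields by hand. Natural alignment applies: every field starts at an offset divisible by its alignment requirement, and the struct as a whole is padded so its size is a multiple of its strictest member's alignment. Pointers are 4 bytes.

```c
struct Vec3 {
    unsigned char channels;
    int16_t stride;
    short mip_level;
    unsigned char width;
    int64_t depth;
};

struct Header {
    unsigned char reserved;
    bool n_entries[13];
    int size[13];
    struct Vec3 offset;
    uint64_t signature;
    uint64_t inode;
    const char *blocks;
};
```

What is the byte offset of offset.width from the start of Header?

78

Vec3: channels at 0 (size 1, align 1) → ends 1; pad 1 to align 2 for stride; stride at 2 (size 2, align 2) → ends 4; mip_level at 4 (size 2, align 2) → ends 6; width at 6 (size 1, align 1) → ends 7; pad 1 to align 8 for depth; depth at 8 (size 8, align 8) → ends 16; total 16 bytes, alignment 8
reserved at 0 (size 1, align 1) → ends 1
n_entries at 1 (size 13, align 1) → ends 14
pad 2 to align 4 for size
size at 16 (size 52, align 4) → ends 68
pad 4 to align 8 for offset
offset at 72 (size 16, align 8) → ends 88
within Vec3: width at 6
72 + 6 = 78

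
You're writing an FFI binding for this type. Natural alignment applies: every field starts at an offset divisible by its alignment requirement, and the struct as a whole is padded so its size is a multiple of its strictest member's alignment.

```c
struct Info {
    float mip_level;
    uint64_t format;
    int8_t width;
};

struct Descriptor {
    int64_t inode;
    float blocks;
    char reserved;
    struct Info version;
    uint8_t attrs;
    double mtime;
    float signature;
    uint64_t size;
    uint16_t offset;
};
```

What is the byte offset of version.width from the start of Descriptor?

Info: @0: mip_level [4B, align 4] → 4; +4 pad (align 8); @8: format [8B, align 8] → 16; @16: width [1B, align 1] → 17; +7 tail pad (align 8); size 24, align 8
@0: inode [8B, align 8] → 8
@8: blocks [4B, align 4] → 12
@12: reserved [1B, align 1] → 13
+3 pad (align 8)
@16: version [24B, align 8] → 40
within Info: width at 16
16 + 16 = 32

32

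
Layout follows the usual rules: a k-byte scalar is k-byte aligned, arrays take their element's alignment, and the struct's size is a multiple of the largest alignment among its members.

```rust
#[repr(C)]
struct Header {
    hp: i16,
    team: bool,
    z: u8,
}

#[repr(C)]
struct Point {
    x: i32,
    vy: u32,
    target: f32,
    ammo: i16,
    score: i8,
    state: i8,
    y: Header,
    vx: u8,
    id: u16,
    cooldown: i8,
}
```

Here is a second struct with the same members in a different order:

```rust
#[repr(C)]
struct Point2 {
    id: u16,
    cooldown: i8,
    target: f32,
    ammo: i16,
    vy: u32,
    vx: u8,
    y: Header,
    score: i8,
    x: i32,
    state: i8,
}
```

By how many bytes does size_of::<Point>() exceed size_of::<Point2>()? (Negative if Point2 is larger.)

-4

Header: @0: hp [2B, align 2] → 2; @2: team [1B, align 1] → 3; @3: z [1B, align 1] → 4; size 4, align 2
@0: x [4B, align 4] → 4
@4: vy [4B, align 4] → 8
@8: target [4B, align 4] → 12
@12: ammo [2B, align 2] → 14
@14: score [1B, align 1] → 15
@15: state [1B, align 1] → 16
@16: y [4B, align 2] → 20
@20: vx [1B, align 1] → 21
+1 pad (align 2)
@22: id [2B, align 2] → 24
@24: cooldown [1B, align 1] → 25
+3 tail pad (align 4)
size 28, align 4
— Point2 —
@0: id [2B, align 2] → 2
@2: cooldown [1B, align 1] → 3
+1 pad (align 4)
@4: target [4B, align 4] → 8
@8: ammo [2B, align 2] → 10
+2 pad (align 4)
@12: vy [4B, align 4] → 16
@16: vx [1B, align 1] → 17
+1 pad (align 2)
@18: y [4B, align 2] → 22
@22: score [1B, align 1] → 23
+1 pad (align 4)
@24: x [4B, align 4] → 28
@28: state [1B, align 1] → 29
+3 tail pad (align 4)
size 32, align 4
28 − 32 = -4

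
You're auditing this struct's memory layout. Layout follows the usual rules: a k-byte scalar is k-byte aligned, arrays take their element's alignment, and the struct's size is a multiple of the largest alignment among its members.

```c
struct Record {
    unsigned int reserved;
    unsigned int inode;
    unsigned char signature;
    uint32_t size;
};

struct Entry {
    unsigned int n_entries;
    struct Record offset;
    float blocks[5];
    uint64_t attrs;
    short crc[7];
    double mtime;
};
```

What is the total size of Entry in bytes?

72 bytes

Record: @0: reserved [4B, align 4] → 4; @4: inode [4B, align 4] → 8; @8: signature [1B, align 1] → 9; +3 pad (align 4); @12: size [4B, align 4] → 16; size 16, align 4
@0: n_entries [4B, align 4] → 4
@4: offset [16B, align 4] → 20
@20: blocks [20B, align 4] → 40
@40: attrs [8B, align 8] → 48
@48: crc [14B, align 2] → 62
+2 pad (align 8)
@64: mtime [8B, align 8] → 72
size 72, align 8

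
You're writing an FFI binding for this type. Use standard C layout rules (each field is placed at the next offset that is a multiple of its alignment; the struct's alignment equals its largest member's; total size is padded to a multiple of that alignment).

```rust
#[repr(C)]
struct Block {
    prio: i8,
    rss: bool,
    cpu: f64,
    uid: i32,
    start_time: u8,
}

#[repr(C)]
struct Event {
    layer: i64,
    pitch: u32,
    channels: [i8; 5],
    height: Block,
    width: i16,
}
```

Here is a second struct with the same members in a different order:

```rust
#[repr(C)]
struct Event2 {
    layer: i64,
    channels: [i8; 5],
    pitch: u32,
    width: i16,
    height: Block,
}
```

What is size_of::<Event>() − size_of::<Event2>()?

8

Block: @0: prio [1B, align 1] → 1; @1: rss [1B, align 1] → 2; +6 pad (align 8); @8: cpu [8B, align 8] → 16; @16: uid [4B, align 4] → 20; @20: start_time [1B, align 1] → 21; +3 tail pad (align 8); size 24, align 8
@0: layer [8B, align 8] → 8
@8: pitch [4B, align 4] → 12
@12: channels [5B, align 1] → 17
+7 pad (align 8)
@24: height [24B, align 8] → 48
@48: width [2B, align 2] → 50
+6 tail pad (align 8)
size 56, align 8
— Event2 —
@0: layer [8B, align 8] → 8
@8: channels [5B, align 1] → 13
+3 pad (align 4)
@16: pitch [4B, align 4] → 20
@20: width [2B, align 2] → 22
+2 pad (align 8)
@24: height [24B, align 8] → 48
size 48, align 8
56 − 48 = 8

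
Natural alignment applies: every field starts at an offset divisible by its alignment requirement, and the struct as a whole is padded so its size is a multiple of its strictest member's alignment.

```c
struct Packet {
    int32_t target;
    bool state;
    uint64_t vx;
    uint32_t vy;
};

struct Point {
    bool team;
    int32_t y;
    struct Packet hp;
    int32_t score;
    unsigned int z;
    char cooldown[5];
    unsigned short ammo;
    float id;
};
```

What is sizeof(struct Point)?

Packet: target at 0 (size 4, align 4) → ends 4; state at 4 (size 1, align 1) → ends 5; pad 3 to align 8 for vx; vx at 8 (size 8, align 8) → ends 16; vy at 16 (size 4, align 4) → ends 20; tail pad 4 to reach multiple of 8; total 24 bytes, alignment 8
team at 0 (size 1, align 1) → ends 1
pad 3 to align 4 for y
y at 4 (size 4, align 4) → ends 8
hp at 8 (size 24, align 8) → ends 32
score at 32 (size 4, align 4) → ends 36
z at 36 (size 4, align 4) → ends 40
cooldown at 40 (size 5, align 1) → ends 45
pad 1 to align 2 for ammo
ammo at 46 (size 2, align 2) → ends 48
id at 48 (size 4, align 4) → ends 52
tail pad 4 to reach multiple of 8
total 56 bytes, alignment 8

56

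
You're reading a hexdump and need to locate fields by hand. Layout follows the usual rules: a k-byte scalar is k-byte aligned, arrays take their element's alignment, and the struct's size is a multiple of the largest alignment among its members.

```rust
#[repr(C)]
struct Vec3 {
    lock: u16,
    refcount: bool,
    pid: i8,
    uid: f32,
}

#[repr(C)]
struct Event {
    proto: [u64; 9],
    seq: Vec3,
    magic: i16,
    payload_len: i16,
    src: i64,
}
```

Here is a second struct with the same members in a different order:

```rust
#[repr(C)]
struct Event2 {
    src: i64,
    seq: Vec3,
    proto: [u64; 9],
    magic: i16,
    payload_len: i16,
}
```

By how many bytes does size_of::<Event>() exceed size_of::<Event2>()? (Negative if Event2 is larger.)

0

Vec3: @0: lock [2B, align 2] → 2; @2: refcount [1B, align 1] → 3; @3: pid [1B, align 1] → 4; @4: uid [4B, align 4] → 8; size 8, align 4
@0: proto [72B, align 8] → 72
@72: seq [8B, align 4] → 80
@80: magic [2B, align 2] → 82
@82: payload_len [2B, align 2] → 84
+4 pad (align 8)
@88: src [8B, align 8] → 96
size 96, align 8
— Event2 —
@0: src [8B, align 8] → 8
@8: seq [8B, align 4] → 16
@16: proto [72B, align 8] → 88
@88: magic [2B, align 2] → 90
@90: payload_len [2B, align 2] → 92
+4 tail pad (align 8)
size 96, align 8
96 − 96 = 0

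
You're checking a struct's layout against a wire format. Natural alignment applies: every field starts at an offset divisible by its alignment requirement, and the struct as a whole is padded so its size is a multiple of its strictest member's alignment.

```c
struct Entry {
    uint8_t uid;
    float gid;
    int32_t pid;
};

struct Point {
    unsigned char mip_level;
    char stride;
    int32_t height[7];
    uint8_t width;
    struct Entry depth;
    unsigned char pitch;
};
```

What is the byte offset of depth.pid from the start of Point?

Entry: @0: uid [1B, align 1] → 1; +3 pad (align 4); @4: gid [4B, align 4] → 8; @8: pid [4B, align 4] → 12; size 12, align 4
@0: mip_level [1B, align 1] → 1
@1: stride [1B, align 1] → 2
+2 pad (align 4)
@4: height [28B, align 4] → 32
@32: width [1B, align 1] → 33
+3 pad (align 4)
@36: depth [12B, align 4] → 48
within Entry: pid at 8
36 + 8 = 44

44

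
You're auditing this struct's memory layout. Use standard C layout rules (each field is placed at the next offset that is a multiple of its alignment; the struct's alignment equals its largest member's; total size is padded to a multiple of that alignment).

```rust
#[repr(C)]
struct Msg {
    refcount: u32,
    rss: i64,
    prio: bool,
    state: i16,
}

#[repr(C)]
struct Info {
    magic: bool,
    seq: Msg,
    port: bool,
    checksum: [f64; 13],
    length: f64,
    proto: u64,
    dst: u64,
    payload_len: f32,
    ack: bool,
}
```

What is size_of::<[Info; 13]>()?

2288

Msg: @0: refcount [4B, align 4] → 4; +4 pad (align 8); @8: rss [8B, align 8] → 16; @16: prio [1B, align 1] → 17; +1 pad (align 2); @18: state [2B, align 2] → 20; +4 tail pad (align 8); size 24, align 8
@0: magic [1B, align 1] → 1
+7 pad (align 8)
@8: seq [24B, align 8] → 32
@32: port [1B, align 1] → 33
+7 pad (align 8)
@40: checksum [104B, align 8] → 144
@144: length [8B, align 8] → 152
@152: proto [8B, align 8] → 160
@160: dst [8B, align 8] → 168
@168: payload_len [4B, align 4] → 172
@172: ack [1B, align 1] → 173
+3 tail pad (align 8)
size 176, align 8
array of 13: 13 × 176 = 2288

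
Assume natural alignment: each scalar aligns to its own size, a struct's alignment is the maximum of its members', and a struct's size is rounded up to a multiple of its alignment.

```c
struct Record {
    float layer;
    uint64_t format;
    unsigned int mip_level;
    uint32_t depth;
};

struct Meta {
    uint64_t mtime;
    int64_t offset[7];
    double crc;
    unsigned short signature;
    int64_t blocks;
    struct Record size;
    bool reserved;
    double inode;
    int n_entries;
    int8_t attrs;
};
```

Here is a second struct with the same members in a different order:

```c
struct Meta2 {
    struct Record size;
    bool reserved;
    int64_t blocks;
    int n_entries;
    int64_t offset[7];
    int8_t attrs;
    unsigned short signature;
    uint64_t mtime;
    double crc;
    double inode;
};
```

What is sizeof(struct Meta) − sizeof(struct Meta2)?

Record: layer at 0 (size 4, align 4) → ends 4; pad 4 to align 8 for format; format at 8 (size 8, align 8) → ends 16; mip_level at 16 (size 4, align 4) → ends 20; depth at 20 (size 4, align 4) → ends 24; total 24 bytes, alignment 8
mtime at 0 (size 8, align 8) → ends 8
offset at 8 (size 56, align 8) → ends 64
crc at 64 (size 8, align 8) → ends 72
signature at 72 (size 2, align 2) → ends 74
pad 6 to align 8 for blocks
blocks at 80 (size 8, align 8) → ends 88
size at 88 (size 24, align 8) → ends 112
reserved at 112 (size 1, align 1) → ends 113
pad 7 to align 8 for inode
inode at 120 (size 8, align 8) → ends 128
n_entries at 128 (size 4, align 4) → ends 132
attrs at 132 (size 1, align 1) → ends 133
tail pad 3 to reach multiple of 8
total 136 bytes, alignment 8
— Meta2 —
size at 0 (size 24, align 8) → ends 24
reserved at 24 (size 1, align 1) → ends 25
pad 7 to align 8 for blocks
blocks at 32 (size 8, align 8) → ends 40
n_entries at 40 (size 4, align 4) → ends 44
pad 4 to align 8 for offset
offset at 48 (size 56, align 8) → ends 104
attrs at 104 (size 1, align 1) → ends 105
pad 1 to align 2 for signature
signature at 106 (size 2, align 2) → ends 108
pad 4 to align 8 for mtime
mtime at 112 (size 8, align 8) → ends 120
crc at 120 (size 8, align 8) → ends 128
inode at 128 (size 8, align 8) → ends 136
total 136 bytes, alignment 8
136 − 136 = 0

0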